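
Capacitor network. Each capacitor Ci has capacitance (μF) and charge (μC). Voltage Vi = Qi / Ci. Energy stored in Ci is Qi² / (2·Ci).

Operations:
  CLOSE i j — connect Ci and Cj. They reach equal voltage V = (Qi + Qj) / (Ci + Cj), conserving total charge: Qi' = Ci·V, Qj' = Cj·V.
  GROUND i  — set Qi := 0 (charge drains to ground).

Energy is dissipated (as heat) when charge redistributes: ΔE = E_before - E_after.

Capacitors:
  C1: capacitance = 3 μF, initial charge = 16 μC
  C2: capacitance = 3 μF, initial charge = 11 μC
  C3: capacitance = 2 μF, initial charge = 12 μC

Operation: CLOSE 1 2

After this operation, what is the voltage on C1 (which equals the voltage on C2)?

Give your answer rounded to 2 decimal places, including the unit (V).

Initial: C1(3μF, Q=16μC, V=5.33V), C2(3μF, Q=11μC, V=3.67V), C3(2μF, Q=12μC, V=6.00V)
Op 1: CLOSE 1-2: Q_total=27.00, C_total=6.00, V=4.50; Q1=13.50, Q2=13.50; dissipated=2.083

Answer: 4.50 V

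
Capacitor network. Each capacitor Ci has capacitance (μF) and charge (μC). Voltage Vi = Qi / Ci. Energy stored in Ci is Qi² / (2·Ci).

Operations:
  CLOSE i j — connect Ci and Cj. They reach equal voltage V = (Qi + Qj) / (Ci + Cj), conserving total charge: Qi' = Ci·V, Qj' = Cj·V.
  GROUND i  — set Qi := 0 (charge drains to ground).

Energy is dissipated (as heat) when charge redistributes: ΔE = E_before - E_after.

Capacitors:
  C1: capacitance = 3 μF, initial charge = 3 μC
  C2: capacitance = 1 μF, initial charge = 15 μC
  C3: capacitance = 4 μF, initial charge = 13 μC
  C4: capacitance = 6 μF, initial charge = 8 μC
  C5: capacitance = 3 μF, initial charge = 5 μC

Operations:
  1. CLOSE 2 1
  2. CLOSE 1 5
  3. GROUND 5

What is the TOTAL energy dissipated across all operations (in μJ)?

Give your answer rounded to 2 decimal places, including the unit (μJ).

Initial: C1(3μF, Q=3μC, V=1.00V), C2(1μF, Q=15μC, V=15.00V), C3(4μF, Q=13μC, V=3.25V), C4(6μF, Q=8μC, V=1.33V), C5(3μF, Q=5μC, V=1.67V)
Op 1: CLOSE 2-1: Q_total=18.00, C_total=4.00, V=4.50; Q2=4.50, Q1=13.50; dissipated=73.500
Op 2: CLOSE 1-5: Q_total=18.50, C_total=6.00, V=3.08; Q1=9.25, Q5=9.25; dissipated=6.021
Op 3: GROUND 5: Q5=0; energy lost=14.260
Total dissipated: 93.781 μJ

Answer: 93.78 μJ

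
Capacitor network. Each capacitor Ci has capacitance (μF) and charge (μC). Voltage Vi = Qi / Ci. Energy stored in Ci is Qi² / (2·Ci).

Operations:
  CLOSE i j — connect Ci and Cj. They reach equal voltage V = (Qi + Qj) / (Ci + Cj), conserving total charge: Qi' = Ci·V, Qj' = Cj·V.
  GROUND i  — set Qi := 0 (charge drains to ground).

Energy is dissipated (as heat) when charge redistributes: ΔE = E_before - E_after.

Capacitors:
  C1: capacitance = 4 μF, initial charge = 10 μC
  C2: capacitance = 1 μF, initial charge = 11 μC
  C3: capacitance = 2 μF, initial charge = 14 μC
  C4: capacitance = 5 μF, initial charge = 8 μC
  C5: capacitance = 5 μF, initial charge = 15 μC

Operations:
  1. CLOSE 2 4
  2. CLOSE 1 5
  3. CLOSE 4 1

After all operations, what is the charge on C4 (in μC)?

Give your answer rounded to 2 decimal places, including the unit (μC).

Answer: 14.97 μC

Derivation:
Initial: C1(4μF, Q=10μC, V=2.50V), C2(1μF, Q=11μC, V=11.00V), C3(2μF, Q=14μC, V=7.00V), C4(5μF, Q=8μC, V=1.60V), C5(5μF, Q=15μC, V=3.00V)
Op 1: CLOSE 2-4: Q_total=19.00, C_total=6.00, V=3.17; Q2=3.17, Q4=15.83; dissipated=36.817
Op 2: CLOSE 1-5: Q_total=25.00, C_total=9.00, V=2.78; Q1=11.11, Q5=13.89; dissipated=0.278
Op 3: CLOSE 4-1: Q_total=26.94, C_total=9.00, V=2.99; Q4=14.97, Q1=11.98; dissipated=0.168
Final charges: Q1=11.98, Q2=3.17, Q3=14.00, Q4=14.97, Q5=13.89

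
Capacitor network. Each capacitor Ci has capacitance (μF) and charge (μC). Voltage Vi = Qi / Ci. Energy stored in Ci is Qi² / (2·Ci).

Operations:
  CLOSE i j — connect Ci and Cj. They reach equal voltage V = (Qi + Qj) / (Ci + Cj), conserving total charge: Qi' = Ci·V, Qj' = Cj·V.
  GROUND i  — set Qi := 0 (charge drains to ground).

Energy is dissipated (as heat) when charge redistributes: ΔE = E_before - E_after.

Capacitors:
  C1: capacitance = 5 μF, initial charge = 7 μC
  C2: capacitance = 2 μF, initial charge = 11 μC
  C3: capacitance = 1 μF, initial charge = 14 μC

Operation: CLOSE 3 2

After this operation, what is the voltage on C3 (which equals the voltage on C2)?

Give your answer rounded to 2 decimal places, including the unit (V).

Initial: C1(5μF, Q=7μC, V=1.40V), C2(2μF, Q=11μC, V=5.50V), C3(1μF, Q=14μC, V=14.00V)
Op 1: CLOSE 3-2: Q_total=25.00, C_total=3.00, V=8.33; Q3=8.33, Q2=16.67; dissipated=24.083

Answer: 8.33 V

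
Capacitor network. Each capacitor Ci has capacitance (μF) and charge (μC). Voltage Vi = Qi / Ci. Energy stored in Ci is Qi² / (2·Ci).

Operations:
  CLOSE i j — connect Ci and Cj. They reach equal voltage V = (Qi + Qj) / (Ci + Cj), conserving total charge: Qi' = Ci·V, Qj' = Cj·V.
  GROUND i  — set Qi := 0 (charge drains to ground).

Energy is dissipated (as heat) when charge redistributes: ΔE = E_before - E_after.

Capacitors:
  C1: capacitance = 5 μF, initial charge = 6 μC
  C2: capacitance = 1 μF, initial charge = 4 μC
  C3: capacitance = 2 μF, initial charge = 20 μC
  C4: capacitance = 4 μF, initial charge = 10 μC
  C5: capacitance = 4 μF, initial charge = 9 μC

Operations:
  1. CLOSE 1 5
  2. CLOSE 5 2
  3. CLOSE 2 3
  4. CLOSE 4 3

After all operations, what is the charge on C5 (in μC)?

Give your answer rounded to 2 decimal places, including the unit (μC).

Answer: 8.53 μC

Derivation:
Initial: C1(5μF, Q=6μC, V=1.20V), C2(1μF, Q=4μC, V=4.00V), C3(2μF, Q=20μC, V=10.00V), C4(4μF, Q=10μC, V=2.50V), C5(4μF, Q=9μC, V=2.25V)
Op 1: CLOSE 1-5: Q_total=15.00, C_total=9.00, V=1.67; Q1=8.33, Q5=6.67; dissipated=1.225
Op 2: CLOSE 5-2: Q_total=10.67, C_total=5.00, V=2.13; Q5=8.53, Q2=2.13; dissipated=2.178
Op 3: CLOSE 2-3: Q_total=22.13, C_total=3.00, V=7.38; Q2=7.38, Q3=14.76; dissipated=20.628
Op 4: CLOSE 4-3: Q_total=24.76, C_total=6.00, V=4.13; Q4=16.50, Q3=8.25; dissipated=15.862
Final charges: Q1=8.33, Q2=7.38, Q3=8.25, Q4=16.50, Q5=8.53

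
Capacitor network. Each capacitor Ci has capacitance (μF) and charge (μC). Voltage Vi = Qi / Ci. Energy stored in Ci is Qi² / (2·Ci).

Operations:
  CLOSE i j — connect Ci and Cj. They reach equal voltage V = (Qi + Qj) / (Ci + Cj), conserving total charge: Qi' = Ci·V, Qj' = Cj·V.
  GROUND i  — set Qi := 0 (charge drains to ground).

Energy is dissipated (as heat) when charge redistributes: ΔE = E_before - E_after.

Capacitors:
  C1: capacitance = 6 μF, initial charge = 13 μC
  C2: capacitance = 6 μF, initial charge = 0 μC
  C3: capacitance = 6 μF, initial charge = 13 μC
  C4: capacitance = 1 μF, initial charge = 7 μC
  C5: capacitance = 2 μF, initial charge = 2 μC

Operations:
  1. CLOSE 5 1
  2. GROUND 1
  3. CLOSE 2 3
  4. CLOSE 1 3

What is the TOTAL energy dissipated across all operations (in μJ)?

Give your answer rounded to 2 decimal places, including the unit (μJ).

Initial: C1(6μF, Q=13μC, V=2.17V), C2(6μF, Q=0μC, V=0.00V), C3(6μF, Q=13μC, V=2.17V), C4(1μF, Q=7μC, V=7.00V), C5(2μF, Q=2μC, V=1.00V)
Op 1: CLOSE 5-1: Q_total=15.00, C_total=8.00, V=1.88; Q5=3.75, Q1=11.25; dissipated=1.021
Op 2: GROUND 1: Q1=0; energy lost=10.547
Op 3: CLOSE 2-3: Q_total=13.00, C_total=12.00, V=1.08; Q2=6.50, Q3=6.50; dissipated=7.042
Op 4: CLOSE 1-3: Q_total=6.50, C_total=12.00, V=0.54; Q1=3.25, Q3=3.25; dissipated=1.760
Total dissipated: 20.370 μJ

Answer: 20.37 μJ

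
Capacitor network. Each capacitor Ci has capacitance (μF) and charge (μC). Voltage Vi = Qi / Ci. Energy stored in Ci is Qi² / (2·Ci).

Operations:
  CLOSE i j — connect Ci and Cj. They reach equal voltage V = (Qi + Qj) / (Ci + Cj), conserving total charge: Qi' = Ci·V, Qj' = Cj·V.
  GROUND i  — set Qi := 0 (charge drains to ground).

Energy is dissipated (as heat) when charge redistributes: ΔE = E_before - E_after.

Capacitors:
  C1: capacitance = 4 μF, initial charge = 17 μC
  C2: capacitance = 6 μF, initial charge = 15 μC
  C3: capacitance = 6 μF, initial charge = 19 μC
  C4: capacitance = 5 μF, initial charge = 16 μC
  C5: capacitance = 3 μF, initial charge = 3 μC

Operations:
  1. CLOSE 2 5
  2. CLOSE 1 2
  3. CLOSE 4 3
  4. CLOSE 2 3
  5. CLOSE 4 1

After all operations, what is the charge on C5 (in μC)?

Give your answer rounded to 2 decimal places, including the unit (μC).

Answer: 6.00 μC

Derivation:
Initial: C1(4μF, Q=17μC, V=4.25V), C2(6μF, Q=15μC, V=2.50V), C3(6μF, Q=19μC, V=3.17V), C4(5μF, Q=16μC, V=3.20V), C5(3μF, Q=3μC, V=1.00V)
Op 1: CLOSE 2-5: Q_total=18.00, C_total=9.00, V=2.00; Q2=12.00, Q5=6.00; dissipated=2.250
Op 2: CLOSE 1-2: Q_total=29.00, C_total=10.00, V=2.90; Q1=11.60, Q2=17.40; dissipated=6.075
Op 3: CLOSE 4-3: Q_total=35.00, C_total=11.00, V=3.18; Q4=15.91, Q3=19.09; dissipated=0.002
Op 4: CLOSE 2-3: Q_total=36.49, C_total=12.00, V=3.04; Q2=18.25, Q3=18.25; dissipated=0.119
Op 5: CLOSE 4-1: Q_total=27.51, C_total=9.00, V=3.06; Q4=15.28, Q1=12.23; dissipated=0.088
Final charges: Q1=12.23, Q2=18.25, Q3=18.25, Q4=15.28, Q5=6.00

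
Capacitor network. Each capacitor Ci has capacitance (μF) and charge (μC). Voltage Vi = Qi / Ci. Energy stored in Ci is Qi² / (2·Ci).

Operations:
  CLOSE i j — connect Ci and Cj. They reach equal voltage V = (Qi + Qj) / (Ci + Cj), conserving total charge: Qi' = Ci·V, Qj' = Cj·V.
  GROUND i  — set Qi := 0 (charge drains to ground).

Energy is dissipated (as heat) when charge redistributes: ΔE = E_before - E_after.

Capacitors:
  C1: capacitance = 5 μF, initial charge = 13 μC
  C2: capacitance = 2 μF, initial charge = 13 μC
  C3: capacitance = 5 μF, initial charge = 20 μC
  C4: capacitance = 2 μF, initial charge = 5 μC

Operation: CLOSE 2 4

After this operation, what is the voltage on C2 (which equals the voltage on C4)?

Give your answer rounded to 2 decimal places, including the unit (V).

Initial: C1(5μF, Q=13μC, V=2.60V), C2(2μF, Q=13μC, V=6.50V), C3(5μF, Q=20μC, V=4.00V), C4(2μF, Q=5μC, V=2.50V)
Op 1: CLOSE 2-4: Q_total=18.00, C_total=4.00, V=4.50; Q2=9.00, Q4=9.00; dissipated=8.000

Answer: 4.50 V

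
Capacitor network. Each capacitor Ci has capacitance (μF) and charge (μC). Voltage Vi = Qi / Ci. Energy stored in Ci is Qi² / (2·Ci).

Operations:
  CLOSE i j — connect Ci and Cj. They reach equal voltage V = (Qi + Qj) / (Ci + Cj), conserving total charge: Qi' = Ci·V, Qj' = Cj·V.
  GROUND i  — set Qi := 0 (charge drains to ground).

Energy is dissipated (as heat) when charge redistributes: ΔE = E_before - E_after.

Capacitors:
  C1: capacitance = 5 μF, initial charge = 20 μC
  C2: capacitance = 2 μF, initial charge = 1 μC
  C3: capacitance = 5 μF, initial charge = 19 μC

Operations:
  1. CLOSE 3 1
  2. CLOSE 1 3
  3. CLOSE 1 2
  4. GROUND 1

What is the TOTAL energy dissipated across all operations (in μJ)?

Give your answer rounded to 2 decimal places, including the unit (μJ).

Answer: 29.75 μJ

Derivation:
Initial: C1(5μF, Q=20μC, V=4.00V), C2(2μF, Q=1μC, V=0.50V), C3(5μF, Q=19μC, V=3.80V)
Op 1: CLOSE 3-1: Q_total=39.00, C_total=10.00, V=3.90; Q3=19.50, Q1=19.50; dissipated=0.050
Op 2: CLOSE 1-3: Q_total=39.00, C_total=10.00, V=3.90; Q1=19.50, Q3=19.50; dissipated=0.000
Op 3: CLOSE 1-2: Q_total=20.50, C_total=7.00, V=2.93; Q1=14.64, Q2=5.86; dissipated=8.257
Op 4: GROUND 1: Q1=0; energy lost=21.441
Total dissipated: 29.748 μJ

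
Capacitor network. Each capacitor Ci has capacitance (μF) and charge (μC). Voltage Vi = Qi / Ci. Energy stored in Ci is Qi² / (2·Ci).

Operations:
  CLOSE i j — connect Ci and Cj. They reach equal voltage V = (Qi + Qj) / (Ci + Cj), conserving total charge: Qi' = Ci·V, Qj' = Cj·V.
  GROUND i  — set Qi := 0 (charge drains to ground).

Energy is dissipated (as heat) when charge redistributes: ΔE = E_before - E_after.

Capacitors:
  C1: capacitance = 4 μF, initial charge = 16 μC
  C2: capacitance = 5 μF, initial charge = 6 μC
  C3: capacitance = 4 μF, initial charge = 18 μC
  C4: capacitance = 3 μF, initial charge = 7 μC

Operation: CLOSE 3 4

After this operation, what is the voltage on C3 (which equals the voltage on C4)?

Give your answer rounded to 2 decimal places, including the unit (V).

Initial: C1(4μF, Q=16μC, V=4.00V), C2(5μF, Q=6μC, V=1.20V), C3(4μF, Q=18μC, V=4.50V), C4(3μF, Q=7μC, V=2.33V)
Op 1: CLOSE 3-4: Q_total=25.00, C_total=7.00, V=3.57; Q3=14.29, Q4=10.71; dissipated=4.024

Answer: 3.57 V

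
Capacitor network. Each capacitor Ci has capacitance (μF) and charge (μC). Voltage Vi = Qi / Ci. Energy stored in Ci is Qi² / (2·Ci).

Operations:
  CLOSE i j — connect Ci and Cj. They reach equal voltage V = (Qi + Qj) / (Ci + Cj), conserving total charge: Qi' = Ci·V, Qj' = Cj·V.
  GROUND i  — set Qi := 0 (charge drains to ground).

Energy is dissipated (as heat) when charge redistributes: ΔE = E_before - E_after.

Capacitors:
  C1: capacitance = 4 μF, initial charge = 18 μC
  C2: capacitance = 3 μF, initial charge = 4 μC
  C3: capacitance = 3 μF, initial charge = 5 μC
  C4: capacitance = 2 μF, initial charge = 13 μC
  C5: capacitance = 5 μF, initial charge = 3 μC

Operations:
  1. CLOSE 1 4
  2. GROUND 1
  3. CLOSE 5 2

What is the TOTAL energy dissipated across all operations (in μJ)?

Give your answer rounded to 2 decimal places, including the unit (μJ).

Initial: C1(4μF, Q=18μC, V=4.50V), C2(3μF, Q=4μC, V=1.33V), C3(3μF, Q=5μC, V=1.67V), C4(2μF, Q=13μC, V=6.50V), C5(5μF, Q=3μC, V=0.60V)
Op 1: CLOSE 1-4: Q_total=31.00, C_total=6.00, V=5.17; Q1=20.67, Q4=10.33; dissipated=2.667
Op 2: GROUND 1: Q1=0; energy lost=53.389
Op 3: CLOSE 5-2: Q_total=7.00, C_total=8.00, V=0.88; Q5=4.38, Q2=2.62; dissipated=0.504
Total dissipated: 56.560 μJ

Answer: 56.56 μJ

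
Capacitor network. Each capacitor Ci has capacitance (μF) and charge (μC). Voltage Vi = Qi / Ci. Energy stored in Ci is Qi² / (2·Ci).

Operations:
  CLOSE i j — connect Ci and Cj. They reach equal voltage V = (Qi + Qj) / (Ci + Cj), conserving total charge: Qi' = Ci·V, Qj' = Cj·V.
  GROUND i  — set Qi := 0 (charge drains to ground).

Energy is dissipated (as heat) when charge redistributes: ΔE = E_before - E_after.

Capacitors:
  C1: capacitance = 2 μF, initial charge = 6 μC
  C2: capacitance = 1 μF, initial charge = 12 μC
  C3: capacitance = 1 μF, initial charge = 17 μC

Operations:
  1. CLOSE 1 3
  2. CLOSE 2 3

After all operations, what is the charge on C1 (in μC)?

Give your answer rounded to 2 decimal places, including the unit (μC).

Answer: 15.33 μC

Derivation:
Initial: C1(2μF, Q=6μC, V=3.00V), C2(1μF, Q=12μC, V=12.00V), C3(1μF, Q=17μC, V=17.00V)
Op 1: CLOSE 1-3: Q_total=23.00, C_total=3.00, V=7.67; Q1=15.33, Q3=7.67; dissipated=65.333
Op 2: CLOSE 2-3: Q_total=19.67, C_total=2.00, V=9.83; Q2=9.83, Q3=9.83; dissipated=4.694
Final charges: Q1=15.33, Q2=9.83, Q3=9.83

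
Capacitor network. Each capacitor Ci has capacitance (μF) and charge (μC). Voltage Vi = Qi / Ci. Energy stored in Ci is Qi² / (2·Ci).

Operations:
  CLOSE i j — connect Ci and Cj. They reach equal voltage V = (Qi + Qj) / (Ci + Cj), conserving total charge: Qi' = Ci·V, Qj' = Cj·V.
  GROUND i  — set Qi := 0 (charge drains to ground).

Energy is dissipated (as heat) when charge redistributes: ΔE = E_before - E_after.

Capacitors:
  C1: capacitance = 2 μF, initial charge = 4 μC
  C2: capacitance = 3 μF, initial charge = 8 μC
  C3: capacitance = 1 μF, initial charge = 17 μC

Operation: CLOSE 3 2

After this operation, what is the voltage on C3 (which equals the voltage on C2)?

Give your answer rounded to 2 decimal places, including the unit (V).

Initial: C1(2μF, Q=4μC, V=2.00V), C2(3μF, Q=8μC, V=2.67V), C3(1μF, Q=17μC, V=17.00V)
Op 1: CLOSE 3-2: Q_total=25.00, C_total=4.00, V=6.25; Q3=6.25, Q2=18.75; dissipated=77.042

Answer: 6.25 V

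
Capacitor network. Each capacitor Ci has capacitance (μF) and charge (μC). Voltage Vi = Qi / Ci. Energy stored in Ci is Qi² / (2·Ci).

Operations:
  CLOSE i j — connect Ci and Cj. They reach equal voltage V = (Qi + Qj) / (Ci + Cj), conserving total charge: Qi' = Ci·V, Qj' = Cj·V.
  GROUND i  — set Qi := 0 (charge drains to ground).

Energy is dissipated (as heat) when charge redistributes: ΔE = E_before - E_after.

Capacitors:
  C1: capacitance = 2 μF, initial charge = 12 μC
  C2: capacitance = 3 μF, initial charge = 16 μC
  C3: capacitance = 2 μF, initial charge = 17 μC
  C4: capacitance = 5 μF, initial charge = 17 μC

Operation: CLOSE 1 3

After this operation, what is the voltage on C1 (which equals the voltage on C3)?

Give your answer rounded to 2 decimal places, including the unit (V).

Initial: C1(2μF, Q=12μC, V=6.00V), C2(3μF, Q=16μC, V=5.33V), C3(2μF, Q=17μC, V=8.50V), C4(5μF, Q=17μC, V=3.40V)
Op 1: CLOSE 1-3: Q_total=29.00, C_total=4.00, V=7.25; Q1=14.50, Q3=14.50; dissipated=3.125

Answer: 7.25 V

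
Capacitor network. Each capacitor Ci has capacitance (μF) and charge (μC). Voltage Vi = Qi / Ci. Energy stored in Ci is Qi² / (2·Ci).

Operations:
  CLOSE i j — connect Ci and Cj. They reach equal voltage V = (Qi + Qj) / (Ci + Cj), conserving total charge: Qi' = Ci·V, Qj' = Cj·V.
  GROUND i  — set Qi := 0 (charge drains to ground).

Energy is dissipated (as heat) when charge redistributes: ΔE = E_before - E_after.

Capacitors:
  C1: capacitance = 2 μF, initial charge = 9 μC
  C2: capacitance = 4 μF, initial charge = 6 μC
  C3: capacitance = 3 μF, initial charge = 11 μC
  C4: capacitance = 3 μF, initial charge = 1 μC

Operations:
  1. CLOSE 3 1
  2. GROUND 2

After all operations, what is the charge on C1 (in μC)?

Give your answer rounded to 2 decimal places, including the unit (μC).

Initial: C1(2μF, Q=9μC, V=4.50V), C2(4μF, Q=6μC, V=1.50V), C3(3μF, Q=11μC, V=3.67V), C4(3μF, Q=1μC, V=0.33V)
Op 1: CLOSE 3-1: Q_total=20.00, C_total=5.00, V=4.00; Q3=12.00, Q1=8.00; dissipated=0.417
Op 2: GROUND 2: Q2=0; energy lost=4.500
Final charges: Q1=8.00, Q2=0.00, Q3=12.00, Q4=1.00

Answer: 8.00 μC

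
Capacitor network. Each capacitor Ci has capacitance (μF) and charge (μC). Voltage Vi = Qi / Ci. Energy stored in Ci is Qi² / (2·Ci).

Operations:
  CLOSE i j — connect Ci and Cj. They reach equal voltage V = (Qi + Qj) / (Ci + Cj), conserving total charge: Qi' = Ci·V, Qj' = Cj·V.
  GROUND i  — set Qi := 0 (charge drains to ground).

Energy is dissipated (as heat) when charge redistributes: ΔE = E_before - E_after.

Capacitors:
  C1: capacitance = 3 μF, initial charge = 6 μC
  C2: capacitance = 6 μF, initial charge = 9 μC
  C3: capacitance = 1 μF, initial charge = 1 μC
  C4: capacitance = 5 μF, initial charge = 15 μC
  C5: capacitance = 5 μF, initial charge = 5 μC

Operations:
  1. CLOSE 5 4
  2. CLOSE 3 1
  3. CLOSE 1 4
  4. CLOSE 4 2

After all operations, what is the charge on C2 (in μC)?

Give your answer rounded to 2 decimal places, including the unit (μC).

Initial: C1(3μF, Q=6μC, V=2.00V), C2(6μF, Q=9μC, V=1.50V), C3(1μF, Q=1μC, V=1.00V), C4(5μF, Q=15μC, V=3.00V), C5(5μF, Q=5μC, V=1.00V)
Op 1: CLOSE 5-4: Q_total=20.00, C_total=10.00, V=2.00; Q5=10.00, Q4=10.00; dissipated=5.000
Op 2: CLOSE 3-1: Q_total=7.00, C_total=4.00, V=1.75; Q3=1.75, Q1=5.25; dissipated=0.375
Op 3: CLOSE 1-4: Q_total=15.25, C_total=8.00, V=1.91; Q1=5.72, Q4=9.53; dissipated=0.059
Op 4: CLOSE 4-2: Q_total=18.53, C_total=11.00, V=1.68; Q4=8.42, Q2=10.11; dissipated=0.225
Final charges: Q1=5.72, Q2=10.11, Q3=1.75, Q4=8.42, Q5=10.00

Answer: 10.11 μC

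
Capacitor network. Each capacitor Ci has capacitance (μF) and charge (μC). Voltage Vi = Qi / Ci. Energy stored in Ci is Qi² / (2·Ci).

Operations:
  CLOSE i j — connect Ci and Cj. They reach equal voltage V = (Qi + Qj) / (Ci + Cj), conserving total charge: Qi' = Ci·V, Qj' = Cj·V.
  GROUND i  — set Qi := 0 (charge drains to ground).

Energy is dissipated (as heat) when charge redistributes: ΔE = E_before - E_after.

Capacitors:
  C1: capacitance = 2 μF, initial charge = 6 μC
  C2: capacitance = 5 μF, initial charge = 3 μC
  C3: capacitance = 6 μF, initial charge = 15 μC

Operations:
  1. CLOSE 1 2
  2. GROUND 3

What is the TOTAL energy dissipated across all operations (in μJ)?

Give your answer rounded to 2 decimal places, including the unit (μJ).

Answer: 22.86 μJ

Derivation:
Initial: C1(2μF, Q=6μC, V=3.00V), C2(5μF, Q=3μC, V=0.60V), C3(6μF, Q=15μC, V=2.50V)
Op 1: CLOSE 1-2: Q_total=9.00, C_total=7.00, V=1.29; Q1=2.57, Q2=6.43; dissipated=4.114
Op 2: GROUND 3: Q3=0; energy lost=18.750
Total dissipated: 22.864 μJ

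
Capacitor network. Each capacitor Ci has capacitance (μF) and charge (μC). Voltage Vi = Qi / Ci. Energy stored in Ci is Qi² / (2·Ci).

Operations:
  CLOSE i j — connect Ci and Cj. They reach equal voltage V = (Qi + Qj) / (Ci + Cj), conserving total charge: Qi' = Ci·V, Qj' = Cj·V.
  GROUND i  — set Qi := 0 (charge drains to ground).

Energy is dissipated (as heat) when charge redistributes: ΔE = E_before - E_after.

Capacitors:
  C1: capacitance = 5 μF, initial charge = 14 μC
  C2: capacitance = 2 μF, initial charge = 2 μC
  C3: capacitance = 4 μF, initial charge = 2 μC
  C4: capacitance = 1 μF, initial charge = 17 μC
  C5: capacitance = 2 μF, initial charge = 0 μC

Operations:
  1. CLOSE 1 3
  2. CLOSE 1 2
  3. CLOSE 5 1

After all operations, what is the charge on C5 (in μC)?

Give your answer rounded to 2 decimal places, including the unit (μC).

Initial: C1(5μF, Q=14μC, V=2.80V), C2(2μF, Q=2μC, V=1.00V), C3(4μF, Q=2μC, V=0.50V), C4(1μF, Q=17μC, V=17.00V), C5(2μF, Q=0μC, V=0.00V)
Op 1: CLOSE 1-3: Q_total=16.00, C_total=9.00, V=1.78; Q1=8.89, Q3=7.11; dissipated=5.878
Op 2: CLOSE 1-2: Q_total=10.89, C_total=7.00, V=1.56; Q1=7.78, Q2=3.11; dissipated=0.432
Op 3: CLOSE 5-1: Q_total=7.78, C_total=7.00, V=1.11; Q5=2.22, Q1=5.56; dissipated=1.728
Final charges: Q1=5.56, Q2=3.11, Q3=7.11, Q4=17.00, Q5=2.22

Answer: 2.22 μC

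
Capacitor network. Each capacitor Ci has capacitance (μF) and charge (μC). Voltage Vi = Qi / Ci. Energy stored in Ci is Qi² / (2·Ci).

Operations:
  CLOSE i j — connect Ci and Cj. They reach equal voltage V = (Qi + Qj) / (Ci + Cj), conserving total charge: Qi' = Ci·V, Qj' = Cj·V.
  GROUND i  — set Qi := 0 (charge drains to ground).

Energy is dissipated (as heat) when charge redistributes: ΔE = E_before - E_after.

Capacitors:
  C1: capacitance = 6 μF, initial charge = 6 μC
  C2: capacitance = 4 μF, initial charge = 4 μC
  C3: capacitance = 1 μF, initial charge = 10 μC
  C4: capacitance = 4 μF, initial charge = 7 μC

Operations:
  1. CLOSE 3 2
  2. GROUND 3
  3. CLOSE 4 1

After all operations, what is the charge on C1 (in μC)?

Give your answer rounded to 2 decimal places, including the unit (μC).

Initial: C1(6μF, Q=6μC, V=1.00V), C2(4μF, Q=4μC, V=1.00V), C3(1μF, Q=10μC, V=10.00V), C4(4μF, Q=7μC, V=1.75V)
Op 1: CLOSE 3-2: Q_total=14.00, C_total=5.00, V=2.80; Q3=2.80, Q2=11.20; dissipated=32.400
Op 2: GROUND 3: Q3=0; energy lost=3.920
Op 3: CLOSE 4-1: Q_total=13.00, C_total=10.00, V=1.30; Q4=5.20, Q1=7.80; dissipated=0.675
Final charges: Q1=7.80, Q2=11.20, Q3=0.00, Q4=5.20

Answer: 7.80 μC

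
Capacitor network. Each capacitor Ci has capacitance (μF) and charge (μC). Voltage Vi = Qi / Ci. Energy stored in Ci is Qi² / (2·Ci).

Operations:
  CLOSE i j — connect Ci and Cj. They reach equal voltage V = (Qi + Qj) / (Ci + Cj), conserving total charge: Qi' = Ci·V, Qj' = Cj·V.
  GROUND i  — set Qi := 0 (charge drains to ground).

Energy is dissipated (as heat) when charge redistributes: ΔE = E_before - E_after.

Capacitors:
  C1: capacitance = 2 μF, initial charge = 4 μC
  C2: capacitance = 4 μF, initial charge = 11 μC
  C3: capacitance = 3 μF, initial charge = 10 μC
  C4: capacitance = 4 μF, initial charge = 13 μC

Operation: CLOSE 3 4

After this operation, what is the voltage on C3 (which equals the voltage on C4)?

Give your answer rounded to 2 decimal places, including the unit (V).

Initial: C1(2μF, Q=4μC, V=2.00V), C2(4μF, Q=11μC, V=2.75V), C3(3μF, Q=10μC, V=3.33V), C4(4μF, Q=13μC, V=3.25V)
Op 1: CLOSE 3-4: Q_total=23.00, C_total=7.00, V=3.29; Q3=9.86, Q4=13.14; dissipated=0.006

Answer: 3.29 V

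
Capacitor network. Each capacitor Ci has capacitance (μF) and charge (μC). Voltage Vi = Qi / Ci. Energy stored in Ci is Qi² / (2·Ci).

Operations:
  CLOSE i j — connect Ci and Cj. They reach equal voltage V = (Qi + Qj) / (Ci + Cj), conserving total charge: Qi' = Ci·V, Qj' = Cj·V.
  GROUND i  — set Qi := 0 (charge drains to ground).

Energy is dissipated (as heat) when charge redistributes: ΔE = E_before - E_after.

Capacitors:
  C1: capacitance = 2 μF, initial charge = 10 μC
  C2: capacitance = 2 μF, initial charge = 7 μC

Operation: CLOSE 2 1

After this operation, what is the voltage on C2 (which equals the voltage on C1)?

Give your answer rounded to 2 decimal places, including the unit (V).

Answer: 4.25 V

Derivation:
Initial: C1(2μF, Q=10μC, V=5.00V), C2(2μF, Q=7μC, V=3.50V)
Op 1: CLOSE 2-1: Q_total=17.00, C_total=4.00, V=4.25; Q2=8.50, Q1=8.50; dissipated=1.125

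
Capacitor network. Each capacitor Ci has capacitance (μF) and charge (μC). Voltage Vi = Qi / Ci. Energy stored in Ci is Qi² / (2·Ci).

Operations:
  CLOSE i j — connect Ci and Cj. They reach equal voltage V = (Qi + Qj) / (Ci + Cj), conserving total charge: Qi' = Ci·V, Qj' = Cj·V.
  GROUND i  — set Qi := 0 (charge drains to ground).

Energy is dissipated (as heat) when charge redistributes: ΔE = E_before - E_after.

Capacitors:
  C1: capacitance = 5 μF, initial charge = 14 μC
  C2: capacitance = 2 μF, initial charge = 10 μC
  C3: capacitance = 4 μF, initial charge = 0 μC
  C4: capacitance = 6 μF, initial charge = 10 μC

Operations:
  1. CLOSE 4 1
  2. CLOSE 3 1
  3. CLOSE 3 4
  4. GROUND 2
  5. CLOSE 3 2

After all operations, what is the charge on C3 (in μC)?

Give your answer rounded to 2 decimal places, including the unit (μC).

Initial: C1(5μF, Q=14μC, V=2.80V), C2(2μF, Q=10μC, V=5.00V), C3(4μF, Q=0μC, V=0.00V), C4(6μF, Q=10μC, V=1.67V)
Op 1: CLOSE 4-1: Q_total=24.00, C_total=11.00, V=2.18; Q4=13.09, Q1=10.91; dissipated=1.752
Op 2: CLOSE 3-1: Q_total=10.91, C_total=9.00, V=1.21; Q3=4.85, Q1=6.06; dissipated=5.289
Op 3: CLOSE 3-4: Q_total=17.94, C_total=10.00, V=1.79; Q3=7.18, Q4=10.76; dissipated=1.128
Op 4: GROUND 2: Q2=0; energy lost=25.000
Op 5: CLOSE 3-2: Q_total=7.18, C_total=6.00, V=1.20; Q3=4.78, Q2=2.39; dissipated=2.145
Final charges: Q1=6.06, Q2=2.39, Q3=4.78, Q4=10.76

Answer: 4.78 μC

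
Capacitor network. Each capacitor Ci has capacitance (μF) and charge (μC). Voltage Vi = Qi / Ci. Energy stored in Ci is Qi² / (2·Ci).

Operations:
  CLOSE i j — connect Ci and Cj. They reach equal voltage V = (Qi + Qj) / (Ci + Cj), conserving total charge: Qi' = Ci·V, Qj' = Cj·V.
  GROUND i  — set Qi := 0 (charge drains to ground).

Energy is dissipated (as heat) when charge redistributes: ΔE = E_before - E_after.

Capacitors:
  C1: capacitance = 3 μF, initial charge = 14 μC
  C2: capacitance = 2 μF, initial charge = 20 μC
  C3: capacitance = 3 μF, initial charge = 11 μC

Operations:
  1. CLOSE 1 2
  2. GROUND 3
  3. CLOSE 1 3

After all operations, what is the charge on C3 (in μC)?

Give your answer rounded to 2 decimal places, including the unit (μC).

Initial: C1(3μF, Q=14μC, V=4.67V), C2(2μF, Q=20μC, V=10.00V), C3(3μF, Q=11μC, V=3.67V)
Op 1: CLOSE 1-2: Q_total=34.00, C_total=5.00, V=6.80; Q1=20.40, Q2=13.60; dissipated=17.067
Op 2: GROUND 3: Q3=0; energy lost=20.167
Op 3: CLOSE 1-3: Q_total=20.40, C_total=6.00, V=3.40; Q1=10.20, Q3=10.20; dissipated=34.680
Final charges: Q1=10.20, Q2=13.60, Q3=10.20

Answer: 10.20 μC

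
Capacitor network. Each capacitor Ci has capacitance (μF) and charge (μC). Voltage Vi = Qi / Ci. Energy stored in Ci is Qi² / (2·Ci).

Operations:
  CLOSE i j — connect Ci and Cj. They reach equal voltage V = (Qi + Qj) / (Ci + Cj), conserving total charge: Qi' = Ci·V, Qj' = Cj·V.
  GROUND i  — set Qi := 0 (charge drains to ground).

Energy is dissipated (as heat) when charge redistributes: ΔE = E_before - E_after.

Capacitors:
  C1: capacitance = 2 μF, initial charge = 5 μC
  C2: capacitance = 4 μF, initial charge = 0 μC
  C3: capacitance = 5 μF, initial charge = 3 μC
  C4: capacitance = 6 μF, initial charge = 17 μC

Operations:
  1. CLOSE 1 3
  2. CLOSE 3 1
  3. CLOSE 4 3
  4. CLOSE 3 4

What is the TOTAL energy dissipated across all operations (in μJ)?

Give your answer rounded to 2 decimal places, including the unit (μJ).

Initial: C1(2μF, Q=5μC, V=2.50V), C2(4μF, Q=0μC, V=0.00V), C3(5μF, Q=3μC, V=0.60V), C4(6μF, Q=17μC, V=2.83V)
Op 1: CLOSE 1-3: Q_total=8.00, C_total=7.00, V=1.14; Q1=2.29, Q3=5.71; dissipated=2.579
Op 2: CLOSE 3-1: Q_total=8.00, C_total=7.00, V=1.14; Q3=5.71, Q1=2.29; dissipated=0.000
Op 3: CLOSE 4-3: Q_total=22.71, C_total=11.00, V=2.06; Q4=12.39, Q3=10.32; dissipated=3.897
Op 4: CLOSE 3-4: Q_total=22.71, C_total=11.00, V=2.06; Q3=10.32, Q4=12.39; dissipated=0.000
Total dissipated: 6.475 μJ

Answer: 6.48 μJ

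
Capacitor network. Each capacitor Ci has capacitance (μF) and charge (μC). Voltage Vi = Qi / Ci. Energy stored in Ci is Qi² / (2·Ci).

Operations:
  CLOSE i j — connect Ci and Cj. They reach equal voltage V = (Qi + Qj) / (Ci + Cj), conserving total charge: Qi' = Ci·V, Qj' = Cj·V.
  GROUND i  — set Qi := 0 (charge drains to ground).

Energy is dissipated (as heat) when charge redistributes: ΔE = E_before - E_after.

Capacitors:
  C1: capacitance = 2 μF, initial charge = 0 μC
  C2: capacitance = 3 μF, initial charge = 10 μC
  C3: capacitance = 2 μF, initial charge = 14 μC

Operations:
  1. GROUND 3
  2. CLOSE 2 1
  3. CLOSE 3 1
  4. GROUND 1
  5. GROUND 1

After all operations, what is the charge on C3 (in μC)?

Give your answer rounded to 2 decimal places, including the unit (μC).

Answer: 2.00 μC

Derivation:
Initial: C1(2μF, Q=0μC, V=0.00V), C2(3μF, Q=10μC, V=3.33V), C3(2μF, Q=14μC, V=7.00V)
Op 1: GROUND 3: Q3=0; energy lost=49.000
Op 2: CLOSE 2-1: Q_total=10.00, C_total=5.00, V=2.00; Q2=6.00, Q1=4.00; dissipated=6.667
Op 3: CLOSE 3-1: Q_total=4.00, C_total=4.00, V=1.00; Q3=2.00, Q1=2.00; dissipated=2.000
Op 4: GROUND 1: Q1=0; energy lost=1.000
Op 5: GROUND 1: Q1=0; energy lost=0.000
Final charges: Q1=0.00, Q2=6.00, Q3=2.00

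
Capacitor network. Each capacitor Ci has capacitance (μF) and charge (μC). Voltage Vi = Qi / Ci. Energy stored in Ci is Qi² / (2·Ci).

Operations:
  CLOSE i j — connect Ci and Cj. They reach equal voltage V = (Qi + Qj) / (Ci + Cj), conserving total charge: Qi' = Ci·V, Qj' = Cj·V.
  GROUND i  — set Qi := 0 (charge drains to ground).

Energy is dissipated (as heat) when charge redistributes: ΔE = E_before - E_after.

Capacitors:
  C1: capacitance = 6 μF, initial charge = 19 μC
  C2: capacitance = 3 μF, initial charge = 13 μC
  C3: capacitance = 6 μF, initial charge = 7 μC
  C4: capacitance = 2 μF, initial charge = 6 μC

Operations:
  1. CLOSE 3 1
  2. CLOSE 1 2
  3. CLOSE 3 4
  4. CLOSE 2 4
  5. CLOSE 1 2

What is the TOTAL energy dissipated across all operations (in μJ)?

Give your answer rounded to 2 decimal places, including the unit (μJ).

Answer: 11.42 μJ

Derivation:
Initial: C1(6μF, Q=19μC, V=3.17V), C2(3μF, Q=13μC, V=4.33V), C3(6μF, Q=7μC, V=1.17V), C4(2μF, Q=6μC, V=3.00V)
Op 1: CLOSE 3-1: Q_total=26.00, C_total=12.00, V=2.17; Q3=13.00, Q1=13.00; dissipated=6.000
Op 2: CLOSE 1-2: Q_total=26.00, C_total=9.00, V=2.89; Q1=17.33, Q2=8.67; dissipated=4.694
Op 3: CLOSE 3-4: Q_total=19.00, C_total=8.00, V=2.38; Q3=14.25, Q4=4.75; dissipated=0.521
Op 4: CLOSE 2-4: Q_total=13.42, C_total=5.00, V=2.68; Q2=8.05, Q4=5.37; dissipated=0.158
Op 5: CLOSE 1-2: Q_total=25.38, C_total=9.00, V=2.82; Q1=16.92, Q2=8.46; dissipated=0.042
Total dissipated: 11.416 μJ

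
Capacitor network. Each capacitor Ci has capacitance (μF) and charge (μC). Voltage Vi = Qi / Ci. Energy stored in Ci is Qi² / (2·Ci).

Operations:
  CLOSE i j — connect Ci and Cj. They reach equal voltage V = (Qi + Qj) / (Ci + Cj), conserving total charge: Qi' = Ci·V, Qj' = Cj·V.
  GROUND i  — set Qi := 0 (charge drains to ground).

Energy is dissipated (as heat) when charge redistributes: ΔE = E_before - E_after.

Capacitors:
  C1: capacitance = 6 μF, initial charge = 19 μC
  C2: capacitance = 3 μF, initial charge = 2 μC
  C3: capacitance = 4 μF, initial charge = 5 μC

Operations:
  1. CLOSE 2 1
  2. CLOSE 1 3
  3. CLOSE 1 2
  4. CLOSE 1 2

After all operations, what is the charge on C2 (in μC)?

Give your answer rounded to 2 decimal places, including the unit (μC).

Initial: C1(6μF, Q=19μC, V=3.17V), C2(3μF, Q=2μC, V=0.67V), C3(4μF, Q=5μC, V=1.25V)
Op 1: CLOSE 2-1: Q_total=21.00, C_total=9.00, V=2.33; Q2=7.00, Q1=14.00; dissipated=6.250
Op 2: CLOSE 1-3: Q_total=19.00, C_total=10.00, V=1.90; Q1=11.40, Q3=7.60; dissipated=1.408
Op 3: CLOSE 1-2: Q_total=18.40, C_total=9.00, V=2.04; Q1=12.27, Q2=6.13; dissipated=0.188
Op 4: CLOSE 1-2: Q_total=18.40, C_total=9.00, V=2.04; Q1=12.27, Q2=6.13; dissipated=0.000
Final charges: Q1=12.27, Q2=6.13, Q3=7.60

Answer: 6.13 μC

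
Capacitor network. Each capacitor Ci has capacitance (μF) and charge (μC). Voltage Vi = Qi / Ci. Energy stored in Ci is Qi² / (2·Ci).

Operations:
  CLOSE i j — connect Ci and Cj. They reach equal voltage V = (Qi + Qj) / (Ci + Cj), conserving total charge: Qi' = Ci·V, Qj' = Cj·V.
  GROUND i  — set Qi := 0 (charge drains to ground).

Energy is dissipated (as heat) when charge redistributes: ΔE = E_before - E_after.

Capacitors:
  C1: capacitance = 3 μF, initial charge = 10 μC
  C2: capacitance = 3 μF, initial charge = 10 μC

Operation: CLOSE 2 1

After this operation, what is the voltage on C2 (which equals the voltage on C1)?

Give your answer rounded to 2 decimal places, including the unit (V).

Answer: 3.33 V

Derivation:
Initial: C1(3μF, Q=10μC, V=3.33V), C2(3μF, Q=10μC, V=3.33V)
Op 1: CLOSE 2-1: Q_total=20.00, C_total=6.00, V=3.33; Q2=10.00, Q1=10.00; dissipated=0.000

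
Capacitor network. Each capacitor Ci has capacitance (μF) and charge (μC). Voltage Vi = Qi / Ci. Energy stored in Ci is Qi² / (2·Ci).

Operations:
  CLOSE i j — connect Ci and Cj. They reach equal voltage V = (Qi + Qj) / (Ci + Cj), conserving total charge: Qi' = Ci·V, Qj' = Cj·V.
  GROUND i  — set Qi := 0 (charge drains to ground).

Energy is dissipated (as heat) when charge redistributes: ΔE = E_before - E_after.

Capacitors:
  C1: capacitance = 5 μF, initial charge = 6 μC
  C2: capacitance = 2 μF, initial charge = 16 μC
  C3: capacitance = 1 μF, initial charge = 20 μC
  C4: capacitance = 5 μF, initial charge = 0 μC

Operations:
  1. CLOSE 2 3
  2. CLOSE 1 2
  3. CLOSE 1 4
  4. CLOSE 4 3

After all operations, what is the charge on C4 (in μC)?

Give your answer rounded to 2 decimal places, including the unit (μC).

Initial: C1(5μF, Q=6μC, V=1.20V), C2(2μF, Q=16μC, V=8.00V), C3(1μF, Q=20μC, V=20.00V), C4(5μF, Q=0μC, V=0.00V)
Op 1: CLOSE 2-3: Q_total=36.00, C_total=3.00, V=12.00; Q2=24.00, Q3=12.00; dissipated=48.000
Op 2: CLOSE 1-2: Q_total=30.00, C_total=7.00, V=4.29; Q1=21.43, Q2=8.57; dissipated=83.314
Op 3: CLOSE 1-4: Q_total=21.43, C_total=10.00, V=2.14; Q1=10.71, Q4=10.71; dissipated=22.959
Op 4: CLOSE 4-3: Q_total=22.71, C_total=6.00, V=3.79; Q4=18.93, Q3=3.79; dissipated=40.485
Final charges: Q1=10.71, Q2=8.57, Q3=3.79, Q4=18.93

Answer: 18.93 μC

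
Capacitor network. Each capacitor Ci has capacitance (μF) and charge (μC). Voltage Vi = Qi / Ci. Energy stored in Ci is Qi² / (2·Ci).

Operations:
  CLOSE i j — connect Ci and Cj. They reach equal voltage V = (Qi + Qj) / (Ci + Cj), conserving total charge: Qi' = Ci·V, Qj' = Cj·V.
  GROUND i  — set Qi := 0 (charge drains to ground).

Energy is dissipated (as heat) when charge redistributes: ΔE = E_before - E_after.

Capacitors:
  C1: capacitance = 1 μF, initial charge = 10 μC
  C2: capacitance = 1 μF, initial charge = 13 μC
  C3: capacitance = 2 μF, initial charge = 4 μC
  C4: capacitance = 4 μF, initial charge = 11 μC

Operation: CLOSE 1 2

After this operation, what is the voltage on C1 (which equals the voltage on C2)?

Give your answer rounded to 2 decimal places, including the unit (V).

Answer: 11.50 V

Derivation:
Initial: C1(1μF, Q=10μC, V=10.00V), C2(1μF, Q=13μC, V=13.00V), C3(2μF, Q=4μC, V=2.00V), C4(4μF, Q=11μC, V=2.75V)
Op 1: CLOSE 1-2: Q_total=23.00, C_total=2.00, V=11.50; Q1=11.50, Q2=11.50; dissipated=2.250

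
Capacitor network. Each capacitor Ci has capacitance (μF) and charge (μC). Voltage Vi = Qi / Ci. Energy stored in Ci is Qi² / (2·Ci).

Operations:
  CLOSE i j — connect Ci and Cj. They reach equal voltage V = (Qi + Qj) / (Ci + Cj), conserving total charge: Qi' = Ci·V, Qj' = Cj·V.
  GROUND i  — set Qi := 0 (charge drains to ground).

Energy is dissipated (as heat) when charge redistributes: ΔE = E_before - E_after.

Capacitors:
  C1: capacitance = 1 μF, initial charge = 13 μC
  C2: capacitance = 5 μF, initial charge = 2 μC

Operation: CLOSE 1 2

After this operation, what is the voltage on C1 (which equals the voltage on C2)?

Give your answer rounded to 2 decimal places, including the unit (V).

Initial: C1(1μF, Q=13μC, V=13.00V), C2(5μF, Q=2μC, V=0.40V)
Op 1: CLOSE 1-2: Q_total=15.00, C_total=6.00, V=2.50; Q1=2.50, Q2=12.50; dissipated=66.150

Answer: 2.50 V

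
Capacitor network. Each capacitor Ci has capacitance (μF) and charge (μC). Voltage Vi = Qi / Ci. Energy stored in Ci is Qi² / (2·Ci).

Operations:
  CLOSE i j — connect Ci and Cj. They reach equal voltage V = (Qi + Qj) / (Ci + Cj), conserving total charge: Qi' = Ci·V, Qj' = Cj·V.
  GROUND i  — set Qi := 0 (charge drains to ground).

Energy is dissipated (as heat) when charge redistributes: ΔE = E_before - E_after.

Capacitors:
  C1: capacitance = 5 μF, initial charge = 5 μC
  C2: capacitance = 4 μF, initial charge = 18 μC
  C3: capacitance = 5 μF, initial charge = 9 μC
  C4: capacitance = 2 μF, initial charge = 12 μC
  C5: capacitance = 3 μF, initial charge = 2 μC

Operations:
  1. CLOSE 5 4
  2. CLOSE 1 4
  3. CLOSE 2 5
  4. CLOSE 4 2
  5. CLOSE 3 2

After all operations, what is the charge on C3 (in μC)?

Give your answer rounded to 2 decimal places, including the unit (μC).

Answer: 11.71 μC

Derivation:
Initial: C1(5μF, Q=5μC, V=1.00V), C2(4μF, Q=18μC, V=4.50V), C3(5μF, Q=9μC, V=1.80V), C4(2μF, Q=12μC, V=6.00V), C5(3μF, Q=2μC, V=0.67V)
Op 1: CLOSE 5-4: Q_total=14.00, C_total=5.00, V=2.80; Q5=8.40, Q4=5.60; dissipated=17.067
Op 2: CLOSE 1-4: Q_total=10.60, C_total=7.00, V=1.51; Q1=7.57, Q4=3.03; dissipated=2.314
Op 3: CLOSE 2-5: Q_total=26.40, C_total=7.00, V=3.77; Q2=15.09, Q5=11.31; dissipated=2.477
Op 4: CLOSE 4-2: Q_total=18.11, C_total=6.00, V=3.02; Q4=6.04, Q2=12.08; dissipated=3.396
Op 5: CLOSE 3-2: Q_total=21.08, C_total=9.00, V=2.34; Q3=11.71, Q2=9.37; dissipated=1.651
Final charges: Q1=7.57, Q2=9.37, Q3=11.71, Q4=6.04, Q5=11.31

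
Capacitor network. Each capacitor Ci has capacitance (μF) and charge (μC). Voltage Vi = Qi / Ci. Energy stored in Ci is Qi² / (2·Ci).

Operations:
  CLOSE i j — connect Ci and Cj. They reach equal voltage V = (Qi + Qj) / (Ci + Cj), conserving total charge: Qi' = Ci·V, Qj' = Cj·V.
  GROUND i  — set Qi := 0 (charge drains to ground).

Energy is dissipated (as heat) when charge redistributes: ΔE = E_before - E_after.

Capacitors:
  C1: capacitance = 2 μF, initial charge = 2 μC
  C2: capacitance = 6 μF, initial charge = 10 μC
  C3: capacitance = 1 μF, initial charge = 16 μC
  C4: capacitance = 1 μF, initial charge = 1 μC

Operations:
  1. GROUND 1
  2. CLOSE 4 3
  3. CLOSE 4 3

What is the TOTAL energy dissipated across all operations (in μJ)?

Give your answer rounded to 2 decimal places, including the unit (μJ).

Initial: C1(2μF, Q=2μC, V=1.00V), C2(6μF, Q=10μC, V=1.67V), C3(1μF, Q=16μC, V=16.00V), C4(1μF, Q=1μC, V=1.00V)
Op 1: GROUND 1: Q1=0; energy lost=1.000
Op 2: CLOSE 4-3: Q_total=17.00, C_total=2.00, V=8.50; Q4=8.50, Q3=8.50; dissipated=56.250
Op 3: CLOSE 4-3: Q_total=17.00, C_total=2.00, V=8.50; Q4=8.50, Q3=8.50; dissipated=0.000
Total dissipated: 57.250 μJ

Answer: 57.25 μJ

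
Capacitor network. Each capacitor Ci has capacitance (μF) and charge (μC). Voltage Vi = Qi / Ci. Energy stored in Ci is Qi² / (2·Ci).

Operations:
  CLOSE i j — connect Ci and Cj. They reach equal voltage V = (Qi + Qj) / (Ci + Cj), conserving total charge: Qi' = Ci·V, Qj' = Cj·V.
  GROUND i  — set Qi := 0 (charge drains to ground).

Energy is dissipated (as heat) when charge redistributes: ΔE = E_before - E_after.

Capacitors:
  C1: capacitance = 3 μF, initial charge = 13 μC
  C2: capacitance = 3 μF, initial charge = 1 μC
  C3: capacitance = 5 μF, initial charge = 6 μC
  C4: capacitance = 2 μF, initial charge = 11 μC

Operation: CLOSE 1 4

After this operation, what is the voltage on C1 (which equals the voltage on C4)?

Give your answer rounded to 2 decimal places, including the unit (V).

Answer: 4.80 V

Derivation:
Initial: C1(3μF, Q=13μC, V=4.33V), C2(3μF, Q=1μC, V=0.33V), C3(5μF, Q=6μC, V=1.20V), C4(2μF, Q=11μC, V=5.50V)
Op 1: CLOSE 1-4: Q_total=24.00, C_total=5.00, V=4.80; Q1=14.40, Q4=9.60; dissipated=0.817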